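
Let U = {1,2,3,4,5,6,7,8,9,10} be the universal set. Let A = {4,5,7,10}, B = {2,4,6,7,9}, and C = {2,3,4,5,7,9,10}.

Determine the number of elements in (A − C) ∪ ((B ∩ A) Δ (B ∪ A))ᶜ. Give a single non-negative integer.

5

A − C = {}
B ∩ A = {4,7}
B ∪ A = {2,4,5,6,7,9,10}
(B ∩ A) Δ (B ∪ A) = {2,5,6,9,10}
((B ∩ A) Δ (B ∪ A))ᶜ = {1,3,4,7,8}
(A − C) ∪ ((B ∩ A) Δ (B ∪ A))ᶜ = {1,3,4,7,8}
|(A − C) ∪ ((B ∩ A) Δ (B ∪ A))ᶜ| = 5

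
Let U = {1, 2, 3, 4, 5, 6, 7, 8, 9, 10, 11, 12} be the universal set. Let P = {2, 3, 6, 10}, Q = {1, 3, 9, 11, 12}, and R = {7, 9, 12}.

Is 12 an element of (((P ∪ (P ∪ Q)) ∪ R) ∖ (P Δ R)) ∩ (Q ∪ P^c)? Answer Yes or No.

12 ∉ P and 12 ∈ Q, so 12 ∈ P ∪ Q
12 ∉ P and 12 ∈ (P ∪ Q), so 12 ∈ P ∪ (P ∪ Q)
12 ∈ (P ∪ (P ∪ Q)) and 12 ∈ R, so 12 ∈ (P ∪ (P ∪ Q)) ∪ R
12 ∉ P and 12 ∈ R, so 12 ∈ P Δ R
12 ∈ ((P ∪ (P ∪ Q)) ∪ R) and 12 ∈ (P Δ R), so 12 ∉ ((P ∪ (P ∪ Q)) ∪ R) ∖ (P Δ R)
12 ∉ P, so 12 ∈ P^c
12 ∈ Q and 12 ∈ P^c, so 12 ∈ Q ∪ P^c
12 ∉ (((P ∪ (P ∪ Q)) ∪ R) ∖ (P Δ R)) and 12 ∈ (Q ∪ P^c), so 12 ∉ (((P ∪ (P ∪ Q)) ∪ R) ∖ (P Δ R)) ∩ (Q ∪ P^c)

No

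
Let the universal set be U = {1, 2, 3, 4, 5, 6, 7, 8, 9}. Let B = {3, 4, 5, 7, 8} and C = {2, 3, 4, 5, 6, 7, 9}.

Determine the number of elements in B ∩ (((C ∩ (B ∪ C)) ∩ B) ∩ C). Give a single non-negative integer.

B ∪ C = {2, 3, 4, 5, 6, 7, 8, 9}
C ∩ (B ∪ C) = {2, 3, 4, 5, 6, 7, 9}
(C ∩ (B ∪ C)) ∩ B = {3, 4, 5, 7}
((C ∩ (B ∪ C)) ∩ B) ∩ C = {3, 4, 5, 7}
B ∩ (((C ∩ (B ∪ C)) ∩ B) ∩ C) = {3, 4, 5, 7}
|B ∩ (((C ∩ (B ∪ C)) ∩ B) ∩ C)| = 4

4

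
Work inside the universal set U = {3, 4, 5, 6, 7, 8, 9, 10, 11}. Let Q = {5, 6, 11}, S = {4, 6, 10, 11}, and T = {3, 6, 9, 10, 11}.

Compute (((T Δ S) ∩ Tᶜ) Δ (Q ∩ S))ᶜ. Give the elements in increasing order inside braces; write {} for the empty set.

T Δ S = {3, 4, 9}
Tᶜ = {4, 5, 7, 8}
(T Δ S) ∩ Tᶜ = {4}
Q ∩ S = {6, 11}
((T Δ S) ∩ Tᶜ) Δ (Q ∩ S) = {4, 6, 11}
(((T Δ S) ∩ Tᶜ) Δ (Q ∩ S))ᶜ = {3, 5, 7, 8, 9, 10}

{3, 5, 7, 8, 9, 10}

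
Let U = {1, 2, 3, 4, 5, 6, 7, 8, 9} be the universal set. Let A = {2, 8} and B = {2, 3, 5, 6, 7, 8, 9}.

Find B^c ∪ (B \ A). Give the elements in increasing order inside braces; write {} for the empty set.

{1, 3, 4, 5, 6, 7, 9}

B^c = {1, 4}
B \ A = {3, 5, 6, 7, 9}
B^c ∪ (B \ A) = {1, 3, 4, 5, 6, 7, 9}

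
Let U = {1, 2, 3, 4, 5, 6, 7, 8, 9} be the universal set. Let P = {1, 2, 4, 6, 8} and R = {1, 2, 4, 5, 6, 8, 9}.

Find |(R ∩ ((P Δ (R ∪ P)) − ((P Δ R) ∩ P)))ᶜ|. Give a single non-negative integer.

R ∪ P = {1, 2, 4, 5, 6, 8, 9}
P Δ (R ∪ P) = {5, 9}
P Δ R = {5, 9}
(P Δ R) ∩ P = {}
(P Δ (R ∪ P)) − ((P Δ R) ∩ P) = {5, 9}
R ∩ ((P Δ (R ∪ P)) − ((P Δ R) ∩ P)) = {5, 9}
(R ∩ ((P Δ (R ∪ P)) − ((P Δ R) ∩ P)))ᶜ = {1, 2, 3, 4, 6, 7, 8}
|(R ∩ ((P Δ (R ∪ P)) − ((P Δ R) ∩ P)))ᶜ| = 7

7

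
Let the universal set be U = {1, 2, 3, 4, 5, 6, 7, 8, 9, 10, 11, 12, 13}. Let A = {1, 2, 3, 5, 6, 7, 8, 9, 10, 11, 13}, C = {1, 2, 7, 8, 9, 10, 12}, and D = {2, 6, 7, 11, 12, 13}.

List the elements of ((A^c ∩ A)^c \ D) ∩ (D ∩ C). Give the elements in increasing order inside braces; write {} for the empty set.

A^c = {4, 12}
A^c ∩ A = {}
(A^c ∩ A)^c = {1, 2, 3, 4, 5, 6, 7, 8, 9, 10, 11, 12, 13}
(A^c ∩ A)^c \ D = {1, 3, 4, 5, 8, 9, 10}
D ∩ C = {2, 7, 12}
((A^c ∩ A)^c \ D) ∩ (D ∩ C) = {}

{}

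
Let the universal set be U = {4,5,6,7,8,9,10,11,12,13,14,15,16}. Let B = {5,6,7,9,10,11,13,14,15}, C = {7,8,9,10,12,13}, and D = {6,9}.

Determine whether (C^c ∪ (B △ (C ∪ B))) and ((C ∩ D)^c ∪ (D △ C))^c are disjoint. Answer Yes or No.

C^c = {4,5,6,11,14,15,16}
C ∪ B = {5,6,7,8,9,10,11,12,13,14,15}
B △ (C ∪ B) = {8,12}
C^c ∪ (B △ (C ∪ B)) = {4,5,6,8,11,12,14,15,16}
C ∩ D = {9}
(C ∩ D)^c = {4,5,6,7,8,10,11,12,13,14,15,16}
D △ C = {6,7,8,10,12,13}
(C ∩ D)^c ∪ (D △ C) = {4,5,6,7,8,10,11,12,13,14,15,16}
((C ∩ D)^c ∪ (D △ C))^c = {9}
{4,5,6,8,11,12,14,15,16} and {9} share no elements.

Yes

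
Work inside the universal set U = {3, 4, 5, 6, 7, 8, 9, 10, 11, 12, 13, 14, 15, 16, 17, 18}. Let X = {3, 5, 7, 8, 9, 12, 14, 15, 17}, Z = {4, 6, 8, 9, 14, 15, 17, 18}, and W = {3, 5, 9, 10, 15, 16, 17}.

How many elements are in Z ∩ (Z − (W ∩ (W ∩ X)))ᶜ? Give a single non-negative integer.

3

W ∩ X = {3, 5, 9, 15, 17}
W ∩ (W ∩ X) = {3, 5, 9, 15, 17}
Z − (W ∩ (W ∩ X)) = {4, 6, 8, 14, 18}
(Z − (W ∩ (W ∩ X)))ᶜ = {3, 5, 7, 9, 10, 11, 12, 13, 15, 16, 17}
Z ∩ (Z − (W ∩ (W ∩ X)))ᶜ = {9, 15, 17}
|Z ∩ (Z − (W ∩ (W ∩ X)))ᶜ| = 3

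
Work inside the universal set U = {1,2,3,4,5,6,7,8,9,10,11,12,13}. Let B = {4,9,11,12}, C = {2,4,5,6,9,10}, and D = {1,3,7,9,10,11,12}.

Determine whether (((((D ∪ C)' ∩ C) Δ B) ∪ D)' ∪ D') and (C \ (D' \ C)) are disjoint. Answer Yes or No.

No

D ∪ C = {1,2,3,4,5,6,7,9,10,11,12}
(D ∪ C)' = {8,13}
(D ∪ C)' ∩ C = {}
((D ∪ C)' ∩ C) Δ B = {4,9,11,12}
(((D ∪ C)' ∩ C) Δ B) ∪ D = {1,3,4,7,9,10,11,12}
((((D ∪ C)' ∩ C) Δ B) ∪ D)' = {2,5,6,8,13}
D' = {2,4,5,6,8,13}
((((D ∪ C)' ∩ C) Δ B) ∪ D)' ∪ D' = {2,4,5,6,8,13}
D' \ C = {8,13}
C \ (D' \ C) = {2,4,5,6,9,10}
2 lies in both, so they are not disjoint.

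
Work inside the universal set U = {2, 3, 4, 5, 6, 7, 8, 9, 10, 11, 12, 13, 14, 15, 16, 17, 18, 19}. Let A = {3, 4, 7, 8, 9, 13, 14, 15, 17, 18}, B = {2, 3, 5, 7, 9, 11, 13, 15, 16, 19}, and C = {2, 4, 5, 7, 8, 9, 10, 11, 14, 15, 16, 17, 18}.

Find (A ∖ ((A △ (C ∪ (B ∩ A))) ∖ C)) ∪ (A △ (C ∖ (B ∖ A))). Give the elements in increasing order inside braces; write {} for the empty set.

{3, 4, 7, 8, 9, 10, 13, 14, 15, 17, 18}

B ∩ A = {3, 7, 9, 13, 15}
C ∪ (B ∩ A) = {2, 3, 4, 5, 7, 8, 9, 10, 11, 13, 14, 15, 16, 17, 18}
A △ (C ∪ (B ∩ A)) = {2, 5, 10, 11, 16}
(A △ (C ∪ (B ∩ A))) ∖ C = {}
A ∖ ((A △ (C ∪ (B ∩ A))) ∖ C) = {3, 4, 7, 8, 9, 13, 14, 15, 17, 18}
B ∖ A = {2, 5, 11, 16, 19}
C ∖ (B ∖ A) = {4, 7, 8, 9, 10, 14, 15, 17, 18}
A △ (C ∖ (B ∖ A)) = {3, 10, 13}
(A ∖ ((A △ (C ∪ (B ∩ A))) ∖ C)) ∪ (A △ (C ∖ (B ∖ A))) = {3, 4, 7, 8, 9, 10, 13, 14, 15, 17, 18}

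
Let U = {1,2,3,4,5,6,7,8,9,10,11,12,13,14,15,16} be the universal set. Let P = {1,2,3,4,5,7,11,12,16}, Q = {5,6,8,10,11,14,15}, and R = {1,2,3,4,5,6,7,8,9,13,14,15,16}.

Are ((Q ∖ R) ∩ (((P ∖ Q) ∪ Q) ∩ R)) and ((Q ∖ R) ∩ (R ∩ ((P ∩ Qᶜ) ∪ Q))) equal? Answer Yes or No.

Q ∖ R = {10,11}
P ∖ Q = {1,2,3,4,7,12,16}
(P ∖ Q) ∪ Q = {1,2,3,4,5,6,7,8,10,11,12,14,15,16}
((P ∖ Q) ∪ Q) ∩ R = {1,2,3,4,5,6,7,8,14,15,16}
(Q ∖ R) ∩ (((P ∖ Q) ∪ Q) ∩ R) = {}
Qᶜ = {1,2,3,4,7,9,12,13,16}
P ∩ Qᶜ = {1,2,3,4,7,12,16}
(P ∩ Qᶜ) ∪ Q = {1,2,3,4,5,6,7,8,10,11,12,14,15,16}
R ∩ ((P ∩ Qᶜ) ∪ Q) = {1,2,3,4,5,6,7,8,14,15,16}
(Q ∖ R) ∩ (R ∩ ((P ∩ Qᶜ) ∪ Q)) = {}
Both equal {}, so (Q ∖ R) ∩ (((P ∖ Q) ∪ Q) ∩ R) = (Q ∖ R) ∩ (R ∩ ((P ∩ Qᶜ) ∪ Q)).

Yes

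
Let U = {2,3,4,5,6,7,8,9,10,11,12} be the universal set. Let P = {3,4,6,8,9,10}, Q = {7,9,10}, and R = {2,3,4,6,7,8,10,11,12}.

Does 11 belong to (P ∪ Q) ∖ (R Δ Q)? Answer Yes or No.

No

11 ∉ P and 11 ∉ Q, so 11 ∉ P ∪ Q
11 ∈ R and 11 ∉ Q, so 11 ∈ R Δ Q
11 ∉ (P ∪ Q) and 11 ∈ (R Δ Q), so 11 ∉ (P ∪ Q) ∖ (R Δ Q)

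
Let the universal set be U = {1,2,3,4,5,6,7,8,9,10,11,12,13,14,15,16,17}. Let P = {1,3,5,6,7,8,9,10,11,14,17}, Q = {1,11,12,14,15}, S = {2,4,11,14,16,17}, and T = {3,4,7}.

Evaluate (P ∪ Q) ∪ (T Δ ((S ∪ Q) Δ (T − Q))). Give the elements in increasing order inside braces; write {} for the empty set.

P ∪ Q = {1,3,5,6,7,8,9,10,11,12,14,15,17}
S ∪ Q = {1,2,4,11,12,14,15,16,17}
T − Q = {3,4,7}
(S ∪ Q) Δ (T − Q) = {1,2,3,7,11,12,14,15,16,17}
T Δ ((S ∪ Q) Δ (T − Q)) = {1,2,4,11,12,14,15,16,17}
(P ∪ Q) ∪ (T Δ ((S ∪ Q) Δ (T − Q))) = {1,2,3,4,5,6,7,8,9,10,11,12,14,15,16,17}

{1,2,3,4,5,6,7,8,9,10,11,12,14,15,16,17}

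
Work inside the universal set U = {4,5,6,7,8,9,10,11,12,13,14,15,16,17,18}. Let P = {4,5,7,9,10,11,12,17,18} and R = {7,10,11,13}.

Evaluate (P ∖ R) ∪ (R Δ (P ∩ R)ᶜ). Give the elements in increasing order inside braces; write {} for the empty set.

P ∖ R = {4,5,9,12,17,18}
P ∩ R = {7,10,11}
(P ∩ R)ᶜ = {4,5,6,8,9,12,13,14,15,16,17,18}
R Δ (P ∩ R)ᶜ = {4,5,6,7,8,9,10,11,12,14,15,16,17,18}
(P ∖ R) ∪ (R Δ (P ∩ R)ᶜ) = {4,5,6,7,8,9,10,11,12,14,15,16,17,18}

{4,5,6,7,8,9,10,11,12,14,15,16,17,18}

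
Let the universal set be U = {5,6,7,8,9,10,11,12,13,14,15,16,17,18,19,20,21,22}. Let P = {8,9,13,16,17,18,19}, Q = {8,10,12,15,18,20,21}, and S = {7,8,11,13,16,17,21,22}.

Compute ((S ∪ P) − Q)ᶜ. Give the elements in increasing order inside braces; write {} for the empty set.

{5,6,8,10,12,14,15,18,20,21}

S ∪ P = {7,8,9,11,13,16,17,18,19,21,22}
(S ∪ P) − Q = {7,9,11,13,16,17,19,22}
((S ∪ P) − Q)ᶜ = {5,6,8,10,12,14,15,18,20,21}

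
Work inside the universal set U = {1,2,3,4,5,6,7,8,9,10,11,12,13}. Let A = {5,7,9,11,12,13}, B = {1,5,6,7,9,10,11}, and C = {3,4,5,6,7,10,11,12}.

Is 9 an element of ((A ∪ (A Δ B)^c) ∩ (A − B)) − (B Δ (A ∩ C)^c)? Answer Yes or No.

9 ∈ A and 9 ∈ B, so 9 ∉ A Δ B
9 ∈ (A Δ B)^c since 9 ∉ (A Δ B)
9 ∈ A and 9 ∈ (A Δ B)^c, so 9 ∈ A ∪ (A Δ B)^c
9 ∈ A and 9 ∈ B, so 9 ∉ A − B
9 ∈ (A ∪ (A Δ B)^c) and 9 ∉ (A − B), so 9 ∉ (A ∪ (A Δ B)^c) ∩ (A − B)
9 ∈ A and 9 ∉ C, so 9 ∉ A ∩ C
9 ∈ (A ∩ C)^c since 9 ∉ (A ∩ C)
9 ∈ B and 9 ∈ (A ∩ C)^c, so 9 ∉ B Δ (A ∩ C)^c
9 ∉ ((A ∪ (A Δ B)^c) ∩ (A − B)) and 9 ∉ (B Δ (A ∩ C)^c), so 9 ∉ ((A ∪ (A Δ B)^c) ∩ (A − B)) − (B Δ (A ∩ C)^c)

No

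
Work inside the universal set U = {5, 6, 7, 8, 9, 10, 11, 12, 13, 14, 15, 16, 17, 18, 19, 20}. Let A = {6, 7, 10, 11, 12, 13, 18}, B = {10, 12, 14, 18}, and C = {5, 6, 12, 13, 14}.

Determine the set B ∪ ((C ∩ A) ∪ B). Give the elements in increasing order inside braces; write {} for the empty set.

{6, 10, 12, 13, 14, 18}

C ∩ A = {6, 12, 13}
(C ∩ A) ∪ B = {6, 10, 12, 13, 14, 18}
B ∪ ((C ∩ A) ∪ B) = {6, 10, 12, 13, 14, 18}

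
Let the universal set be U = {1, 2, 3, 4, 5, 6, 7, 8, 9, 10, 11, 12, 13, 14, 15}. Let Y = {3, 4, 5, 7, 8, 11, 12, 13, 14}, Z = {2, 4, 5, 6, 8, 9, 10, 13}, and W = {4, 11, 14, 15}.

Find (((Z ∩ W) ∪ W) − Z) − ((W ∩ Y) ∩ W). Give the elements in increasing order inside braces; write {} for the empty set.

Z ∩ W = {4}
(Z ∩ W) ∪ W = {4, 11, 14, 15}
((Z ∩ W) ∪ W) − Z = {11, 14, 15}
W ∩ Y = {4, 11, 14}
(W ∩ Y) ∩ W = {4, 11, 14}
(((Z ∩ W) ∪ W) − Z) − ((W ∩ Y) ∩ W) = {15}

{15}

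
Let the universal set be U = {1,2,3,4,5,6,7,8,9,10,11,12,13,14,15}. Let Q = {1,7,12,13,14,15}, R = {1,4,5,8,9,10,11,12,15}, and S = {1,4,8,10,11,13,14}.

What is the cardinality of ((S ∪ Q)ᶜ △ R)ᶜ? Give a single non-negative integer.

S ∪ Q = {1,4,7,8,10,11,12,13,14,15}
(S ∪ Q)ᶜ = {2,3,5,6,9}
(S ∪ Q)ᶜ △ R = {1,2,3,4,6,8,10,11,12,15}
((S ∪ Q)ᶜ △ R)ᶜ = {5,7,9,13,14}
|((S ∪ Q)ᶜ △ R)ᶜ| = 5

5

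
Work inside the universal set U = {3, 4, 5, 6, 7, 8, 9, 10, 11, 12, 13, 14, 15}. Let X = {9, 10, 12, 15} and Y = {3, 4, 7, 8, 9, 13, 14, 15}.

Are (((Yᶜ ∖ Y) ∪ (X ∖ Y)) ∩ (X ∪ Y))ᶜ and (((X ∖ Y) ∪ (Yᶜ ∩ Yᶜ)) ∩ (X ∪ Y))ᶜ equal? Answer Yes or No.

Yᶜ = {5, 6, 10, 11, 12}
Yᶜ ∖ Y = {5, 6, 10, 11, 12}
X ∖ Y = {10, 12}
(Yᶜ ∖ Y) ∪ (X ∖ Y) = {5, 6, 10, 11, 12}
X ∪ Y = {3, 4, 7, 8, 9, 10, 12, 13, 14, 15}
((Yᶜ ∖ Y) ∪ (X ∖ Y)) ∩ (X ∪ Y) = {10, 12}
(((Yᶜ ∖ Y) ∪ (X ∖ Y)) ∩ (X ∪ Y))ᶜ = {3, 4, 5, 6, 7, 8, 9, 11, 13, 14, 15}
Yᶜ ∩ Yᶜ = {5, 6, 10, 11, 12}
(X ∖ Y) ∪ (Yᶜ ∩ Yᶜ) = {5, 6, 10, 11, 12}
((X ∖ Y) ∪ (Yᶜ ∩ Yᶜ)) ∩ (X ∪ Y) = {10, 12}
(((X ∖ Y) ∪ (Yᶜ ∩ Yᶜ)) ∩ (X ∪ Y))ᶜ = {3, 4, 5, 6, 7, 8, 9, 11, 13, 14, 15}
Both equal {3, 4, 5, 6, 7, 8, 9, 11, 13, 14, 15}, so (((Yᶜ ∖ Y) ∪ (X ∖ Y)) ∩ (X ∪ Y))ᶜ = (((X ∖ Y) ∪ (Yᶜ ∩ Yᶜ)) ∩ (X ∪ Y))ᶜ.

Yes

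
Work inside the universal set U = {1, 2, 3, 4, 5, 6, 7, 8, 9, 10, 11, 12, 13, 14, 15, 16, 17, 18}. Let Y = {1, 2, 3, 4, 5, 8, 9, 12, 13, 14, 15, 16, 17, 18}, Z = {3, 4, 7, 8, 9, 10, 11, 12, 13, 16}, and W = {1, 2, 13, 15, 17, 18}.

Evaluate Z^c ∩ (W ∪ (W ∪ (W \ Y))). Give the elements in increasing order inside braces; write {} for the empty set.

{1, 2, 15, 17, 18}

Z^c = {1, 2, 5, 6, 14, 15, 17, 18}
W \ Y = {}
W ∪ (W \ Y) = {1, 2, 13, 15, 17, 18}
W ∪ (W ∪ (W \ Y)) = {1, 2, 13, 15, 17, 18}
Z^c ∩ (W ∪ (W ∪ (W \ Y))) = {1, 2, 15, 17, 18}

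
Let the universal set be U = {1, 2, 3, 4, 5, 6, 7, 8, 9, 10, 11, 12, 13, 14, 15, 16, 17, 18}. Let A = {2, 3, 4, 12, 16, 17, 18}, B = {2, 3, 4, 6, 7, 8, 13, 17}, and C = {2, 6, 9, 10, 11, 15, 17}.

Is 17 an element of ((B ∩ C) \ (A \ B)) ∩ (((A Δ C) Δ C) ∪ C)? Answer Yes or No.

Yes

17 ∈ B and 17 ∈ C, so 17 ∈ B ∩ C
17 ∈ A and 17 ∈ B, so 17 ∉ A \ B
17 ∈ (B ∩ C) and 17 ∉ (A \ B), so 17 ∈ (B ∩ C) \ (A \ B)
17 ∈ A and 17 ∈ C, so 17 ∉ A Δ C
17 ∉ (A Δ C) and 17 ∈ C, so 17 ∈ (A Δ C) Δ C
17 ∈ ((A Δ C) Δ C) and 17 ∈ C, so 17 ∈ ((A Δ C) Δ C) ∪ C
17 ∈ ((B ∩ C) \ (A \ B)) and 17 ∈ (((A Δ C) Δ C) ∪ C), so 17 ∈ ((B ∩ C) \ (A \ B)) ∩ (((A Δ C) Δ C) ∪ C)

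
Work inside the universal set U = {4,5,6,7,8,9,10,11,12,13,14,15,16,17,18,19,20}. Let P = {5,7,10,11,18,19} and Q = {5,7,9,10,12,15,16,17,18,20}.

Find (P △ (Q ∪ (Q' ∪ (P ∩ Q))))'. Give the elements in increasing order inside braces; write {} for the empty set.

Q' = {4,6,8,11,13,14,19}
P ∩ Q = {5,7,10,18}
Q' ∪ (P ∩ Q) = {4,5,6,7,8,10,11,13,14,18,19}
Q ∪ (Q' ∪ (P ∩ Q)) = {4,5,6,7,8,9,10,11,12,13,14,15,16,17,18,19,20}
P △ (Q ∪ (Q' ∪ (P ∩ Q))) = {4,6,8,9,12,13,14,15,16,17,20}
(P △ (Q ∪ (Q' ∪ (P ∩ Q))))' = {5,7,10,11,18,19}

{5,7,10,11,18,19}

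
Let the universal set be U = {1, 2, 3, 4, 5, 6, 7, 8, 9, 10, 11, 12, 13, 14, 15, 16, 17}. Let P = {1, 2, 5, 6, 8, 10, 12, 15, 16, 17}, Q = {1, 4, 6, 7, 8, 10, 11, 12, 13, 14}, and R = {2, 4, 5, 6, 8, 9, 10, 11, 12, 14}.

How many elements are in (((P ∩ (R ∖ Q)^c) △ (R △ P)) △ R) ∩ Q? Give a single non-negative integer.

0

R ∖ Q = {2, 5, 9}
(R ∖ Q)^c = {1, 3, 4, 6, 7, 8, 10, 11, 12, 13, 14, 15, 16, 17}
P ∩ (R ∖ Q)^c = {1, 6, 8, 10, 12, 15, 16, 17}
R △ P = {1, 4, 9, 11, 14, 15, 16, 17}
(P ∩ (R ∖ Q)^c) △ (R △ P) = {4, 6, 8, 9, 10, 11, 12, 14}
((P ∩ (R ∖ Q)^c) △ (R △ P)) △ R = {2, 5}
(((P ∩ (R ∖ Q)^c) △ (R △ P)) △ R) ∩ Q = {}
|(((P ∩ (R ∖ Q)^c) △ (R △ P)) △ R) ∩ Q| = 0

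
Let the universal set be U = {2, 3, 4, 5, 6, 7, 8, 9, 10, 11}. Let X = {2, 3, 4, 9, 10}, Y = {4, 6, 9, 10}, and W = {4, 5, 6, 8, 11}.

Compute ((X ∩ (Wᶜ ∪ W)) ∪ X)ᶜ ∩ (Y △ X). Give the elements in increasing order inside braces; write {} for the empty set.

Wᶜ = {2, 3, 7, 9, 10}
Wᶜ ∪ W = {2, 3, 4, 5, 6, 7, 8, 9, 10, 11}
X ∩ (Wᶜ ∪ W) = {2, 3, 4, 9, 10}
(X ∩ (Wᶜ ∪ W)) ∪ X = {2, 3, 4, 9, 10}
((X ∩ (Wᶜ ∪ W)) ∪ X)ᶜ = {5, 6, 7, 8, 11}
Y △ X = {2, 3, 6}
((X ∩ (Wᶜ ∪ W)) ∪ X)ᶜ ∩ (Y △ X) = {6}

{6}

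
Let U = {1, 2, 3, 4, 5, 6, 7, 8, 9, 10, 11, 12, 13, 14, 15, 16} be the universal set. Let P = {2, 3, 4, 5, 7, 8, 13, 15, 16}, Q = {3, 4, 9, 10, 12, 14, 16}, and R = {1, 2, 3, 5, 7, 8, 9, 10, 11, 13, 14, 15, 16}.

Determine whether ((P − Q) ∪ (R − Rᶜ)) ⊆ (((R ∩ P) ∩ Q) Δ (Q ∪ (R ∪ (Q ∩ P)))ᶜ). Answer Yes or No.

No

P − Q = {2, 5, 7, 8, 13, 15}
Rᶜ = {4, 6, 12}
R − Rᶜ = {1, 2, 3, 5, 7, 8, 9, 10, 11, 13, 14, 15, 16}
(P − Q) ∪ (R − Rᶜ) = {1, 2, 3, 5, 7, 8, 9, 10, 11, 13, 14, 15, 16}
R ∩ P = {2, 3, 5, 7, 8, 13, 15, 16}
(R ∩ P) ∩ Q = {3, 16}
Q ∩ P = {3, 4, 16}
R ∪ (Q ∩ P) = {1, 2, 3, 4, 5, 7, 8, 9, 10, 11, 13, 14, 15, 16}
Q ∪ (R ∪ (Q ∩ P)) = {1, 2, 3, 4, 5, 7, 8, 9, 10, 11, 12, 13, 14, 15, 16}
(Q ∪ (R ∪ (Q ∩ P)))ᶜ = {6}
((R ∩ P) ∩ Q) Δ (Q ∪ (R ∪ (Q ∩ P)))ᶜ = {3, 6, 16}
1 ∈ (P − Q) ∪ (R − Rᶜ) but 1 ∉ ((R ∩ P) ∩ Q) Δ (Q ∪ (R ∪ (Q ∩ P)))ᶜ, so the inclusion fails.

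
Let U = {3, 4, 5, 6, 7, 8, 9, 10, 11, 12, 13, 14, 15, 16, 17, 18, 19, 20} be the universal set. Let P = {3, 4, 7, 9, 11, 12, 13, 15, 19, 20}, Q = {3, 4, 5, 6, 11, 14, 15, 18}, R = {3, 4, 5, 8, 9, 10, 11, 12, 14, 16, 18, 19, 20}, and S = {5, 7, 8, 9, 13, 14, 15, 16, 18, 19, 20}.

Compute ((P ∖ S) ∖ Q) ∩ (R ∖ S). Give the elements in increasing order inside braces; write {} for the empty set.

P ∖ S = {3, 4, 11, 12}
(P ∖ S) ∖ Q = {12}
R ∖ S = {3, 4, 10, 11, 12}
((P ∖ S) ∖ Q) ∩ (R ∖ S) = {12}

{12}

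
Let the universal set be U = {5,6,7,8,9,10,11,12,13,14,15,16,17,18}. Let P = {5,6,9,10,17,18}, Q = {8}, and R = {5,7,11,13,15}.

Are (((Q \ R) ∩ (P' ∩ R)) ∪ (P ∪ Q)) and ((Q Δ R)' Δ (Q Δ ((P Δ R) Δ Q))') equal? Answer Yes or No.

Yes

Q \ R = {8}
P' = {7,8,11,12,13,14,15,16}
P' ∩ R = {7,11,13,15}
(Q \ R) ∩ (P' ∩ R) = {}
P ∪ Q = {5,6,8,9,10,17,18}
((Q \ R) ∩ (P' ∩ R)) ∪ (P ∪ Q) = {5,6,8,9,10,17,18}
Q Δ R = {5,7,8,11,13,15}
(Q Δ R)' = {6,9,10,12,14,16,17,18}
P Δ R = {6,7,9,10,11,13,15,17,18}
(P Δ R) Δ Q = {6,7,8,9,10,11,13,15,17,18}
Q Δ ((P Δ R) Δ Q) = {6,7,9,10,11,13,15,17,18}
(Q Δ ((P Δ R) Δ Q))' = {5,8,12,14,16}
(Q Δ R)' Δ (Q Δ ((P Δ R) Δ Q))' = {5,6,8,9,10,17,18}
Both equal {5,6,8,9,10,17,18}, so ((Q \ R) ∩ (P' ∩ R)) ∪ (P ∪ Q) = (Q Δ R)' Δ (Q Δ ((P Δ R) Δ Q))'.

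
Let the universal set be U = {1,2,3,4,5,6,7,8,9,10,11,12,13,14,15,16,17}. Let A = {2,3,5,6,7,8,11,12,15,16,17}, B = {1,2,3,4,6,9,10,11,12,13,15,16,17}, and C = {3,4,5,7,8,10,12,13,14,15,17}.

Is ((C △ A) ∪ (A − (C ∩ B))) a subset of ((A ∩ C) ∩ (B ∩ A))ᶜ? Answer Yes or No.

C △ A = {2,4,6,10,11,13,14,16}
C ∩ B = {3,4,10,12,13,15,17}
A − (C ∩ B) = {2,5,6,7,8,11,16}
(C △ A) ∪ (A − (C ∩ B)) = {2,4,5,6,7,8,10,11,13,14,16}
A ∩ C = {3,5,7,8,12,15,17}
B ∩ A = {2,3,6,11,12,15,16,17}
(A ∩ C) ∩ (B ∩ A) = {3,12,15,17}
((A ∩ C) ∩ (B ∩ A))ᶜ = {1,2,4,5,6,7,8,9,10,11,13,14,16}
Every element of {2,4,5,6,7,8,10,11,13,14,16} is in {1,2,4,5,6,7,8,9,10,11,13,14,16}, so (C △ A) ∪ (A − (C ∩ B)) ⊆ ((A ∩ C) ∩ (B ∩ A))ᶜ.

Yes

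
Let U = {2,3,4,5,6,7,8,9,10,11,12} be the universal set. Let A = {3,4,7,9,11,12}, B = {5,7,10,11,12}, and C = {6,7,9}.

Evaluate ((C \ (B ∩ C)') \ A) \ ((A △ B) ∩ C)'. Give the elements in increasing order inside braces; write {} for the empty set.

B ∩ C = {7}
(B ∩ C)' = {2,3,4,5,6,8,9,10,11,12}
C \ (B ∩ C)' = {7}
(C \ (B ∩ C)') \ A = {}
A △ B = {3,4,5,9,10}
(A △ B) ∩ C = {9}
((A △ B) ∩ C)' = {2,3,4,5,6,7,8,10,11,12}
((C \ (B ∩ C)') \ A) \ ((A △ B) ∩ C)' = {}

{}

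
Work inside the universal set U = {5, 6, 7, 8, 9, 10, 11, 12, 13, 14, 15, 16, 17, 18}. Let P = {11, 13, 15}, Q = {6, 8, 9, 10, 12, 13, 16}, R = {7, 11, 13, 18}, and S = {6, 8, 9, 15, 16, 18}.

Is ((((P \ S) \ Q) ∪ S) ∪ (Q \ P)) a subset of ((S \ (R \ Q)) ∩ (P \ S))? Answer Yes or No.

P \ S = {11, 13}
(P \ S) \ Q = {11}
((P \ S) \ Q) ∪ S = {6, 8, 9, 11, 15, 16, 18}
Q \ P = {6, 8, 9, 10, 12, 16}
(((P \ S) \ Q) ∪ S) ∪ (Q \ P) = {6, 8, 9, 10, 11, 12, 15, 16, 18}
R \ Q = {7, 11, 18}
S \ (R \ Q) = {6, 8, 9, 15, 16}
(S \ (R \ Q)) ∩ (P \ S) = {}
6 ∈ (((P \ S) \ Q) ∪ S) ∪ (Q \ P) but 6 ∉ (S \ (R \ Q)) ∩ (P \ S), so the inclusion fails.

No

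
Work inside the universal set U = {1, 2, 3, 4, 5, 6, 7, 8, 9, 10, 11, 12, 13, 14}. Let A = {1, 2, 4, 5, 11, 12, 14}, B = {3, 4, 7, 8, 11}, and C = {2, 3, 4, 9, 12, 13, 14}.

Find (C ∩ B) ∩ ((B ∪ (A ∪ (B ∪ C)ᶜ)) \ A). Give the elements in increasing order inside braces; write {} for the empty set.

C ∩ B = {3, 4}
B ∪ C = {2, 3, 4, 7, 8, 9, 11, 12, 13, 14}
(B ∪ C)ᶜ = {1, 5, 6, 10}
A ∪ (B ∪ C)ᶜ = {1, 2, 4, 5, 6, 10, 11, 12, 14}
B ∪ (A ∪ (B ∪ C)ᶜ) = {1, 2, 3, 4, 5, 6, 7, 8, 10, 11, 12, 14}
(B ∪ (A ∪ (B ∪ C)ᶜ)) \ A = {3, 6, 7, 8, 10}
(C ∩ B) ∩ ((B ∪ (A ∪ (B ∪ C)ᶜ)) \ A) = {3}

{3}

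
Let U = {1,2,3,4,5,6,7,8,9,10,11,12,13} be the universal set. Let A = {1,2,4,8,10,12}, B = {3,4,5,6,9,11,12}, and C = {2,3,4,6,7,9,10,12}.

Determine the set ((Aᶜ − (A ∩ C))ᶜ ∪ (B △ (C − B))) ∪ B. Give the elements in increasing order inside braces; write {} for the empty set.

{1,2,3,4,5,6,7,8,9,10,11,12}

Aᶜ = {3,5,6,7,9,11,13}
A ∩ C = {2,4,10,12}
Aᶜ − (A ∩ C) = {3,5,6,7,9,11,13}
(Aᶜ − (A ∩ C))ᶜ = {1,2,4,8,10,12}
C − B = {2,7,10}
B △ (C − B) = {2,3,4,5,6,7,9,10,11,12}
(Aᶜ − (A ∩ C))ᶜ ∪ (B △ (C − B)) = {1,2,3,4,5,6,7,8,9,10,11,12}
((Aᶜ − (A ∩ C))ᶜ ∪ (B △ (C − B))) ∪ B = {1,2,3,4,5,6,7,8,9,10,11,12}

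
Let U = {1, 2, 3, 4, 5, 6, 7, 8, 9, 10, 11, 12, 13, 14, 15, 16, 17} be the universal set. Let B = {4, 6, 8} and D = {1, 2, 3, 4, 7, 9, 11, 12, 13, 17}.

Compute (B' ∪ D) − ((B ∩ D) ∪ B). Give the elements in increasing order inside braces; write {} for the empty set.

{1, 2, 3, 5, 7, 9, 10, 11, 12, 13, 14, 15, 16, 17}

B' = {1, 2, 3, 5, 7, 9, 10, 11, 12, 13, 14, 15, 16, 17}
B' ∪ D = {1, 2, 3, 4, 5, 7, 9, 10, 11, 12, 13, 14, 15, 16, 17}
B ∩ D = {4}
(B ∩ D) ∪ B = {4, 6, 8}
(B' ∪ D) − ((B ∩ D) ∪ B) = {1, 2, 3, 5, 7, 9, 10, 11, 12, 13, 14, 15, 16, 17}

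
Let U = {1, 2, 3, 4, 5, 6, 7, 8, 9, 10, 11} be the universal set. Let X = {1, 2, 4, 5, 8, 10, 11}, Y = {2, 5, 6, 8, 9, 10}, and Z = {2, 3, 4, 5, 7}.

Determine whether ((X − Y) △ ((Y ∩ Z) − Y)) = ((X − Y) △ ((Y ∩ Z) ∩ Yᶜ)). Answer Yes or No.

X − Y = {1, 4, 11}
Y ∩ Z = {2, 5}
(Y ∩ Z) − Y = {}
(X − Y) △ ((Y ∩ Z) − Y) = {1, 4, 11}
Yᶜ = {1, 3, 4, 7, 11}
(Y ∩ Z) ∩ Yᶜ = {}
(X − Y) △ ((Y ∩ Z) ∩ Yᶜ) = {1, 4, 11}
Both equal {1, 4, 11}, so (X − Y) △ ((Y ∩ Z) − Y) = (X − Y) △ ((Y ∩ Z) ∩ Yᶜ).

Yes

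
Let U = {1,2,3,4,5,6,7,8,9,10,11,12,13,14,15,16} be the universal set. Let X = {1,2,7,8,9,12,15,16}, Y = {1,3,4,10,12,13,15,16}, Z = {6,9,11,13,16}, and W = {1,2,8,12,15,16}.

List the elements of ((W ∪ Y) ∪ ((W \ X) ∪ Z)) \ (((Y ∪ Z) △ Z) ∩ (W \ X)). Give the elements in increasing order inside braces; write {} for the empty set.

W ∪ Y = {1,2,3,4,8,10,12,13,15,16}
W \ X = {}
(W \ X) ∪ Z = {6,9,11,13,16}
(W ∪ Y) ∪ ((W \ X) ∪ Z) = {1,2,3,4,6,8,9,10,11,12,13,15,16}
Y ∪ Z = {1,3,4,6,9,10,11,12,13,15,16}
(Y ∪ Z) △ Z = {1,3,4,10,12,15}
((Y ∪ Z) △ Z) ∩ (W \ X) = {}
((W ∪ Y) ∪ ((W \ X) ∪ Z)) \ (((Y ∪ Z) △ Z) ∩ (W \ X)) = {1,2,3,4,6,8,9,10,11,12,13,15,16}

{1,2,3,4,6,8,9,10,11,12,13,15,16}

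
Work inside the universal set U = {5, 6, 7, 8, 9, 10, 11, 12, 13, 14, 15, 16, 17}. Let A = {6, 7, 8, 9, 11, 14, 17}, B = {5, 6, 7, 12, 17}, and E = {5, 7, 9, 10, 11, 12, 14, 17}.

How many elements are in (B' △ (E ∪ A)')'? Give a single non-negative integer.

B' = {8, 9, 10, 11, 13, 14, 15, 16}
E ∪ A = {5, 6, 7, 8, 9, 10, 11, 12, 14, 17}
(E ∪ A)' = {13, 15, 16}
B' △ (E ∪ A)' = {8, 9, 10, 11, 14}
(B' △ (E ∪ A)')' = {5, 6, 7, 12, 13, 15, 16, 17}
|(B' △ (E ∪ A)')'| = 8

8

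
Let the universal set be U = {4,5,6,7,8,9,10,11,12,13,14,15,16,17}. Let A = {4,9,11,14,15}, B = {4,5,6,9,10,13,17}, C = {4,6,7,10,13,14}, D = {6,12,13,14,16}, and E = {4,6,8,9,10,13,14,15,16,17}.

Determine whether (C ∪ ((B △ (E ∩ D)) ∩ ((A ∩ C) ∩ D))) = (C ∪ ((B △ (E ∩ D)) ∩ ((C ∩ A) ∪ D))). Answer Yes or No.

No

E ∩ D = {6,13,14,16}
B △ (E ∩ D) = {4,5,9,10,14,16,17}
A ∩ C = {4,14}
(A ∩ C) ∩ D = {14}
(B △ (E ∩ D)) ∩ ((A ∩ C) ∩ D) = {14}
C ∪ ((B △ (E ∩ D)) ∩ ((A ∩ C) ∩ D)) = {4,6,7,10,13,14}
C ∩ A = {4,14}
(C ∩ A) ∪ D = {4,6,12,13,14,16}
(B △ (E ∩ D)) ∩ ((C ∩ A) ∪ D) = {4,14,16}
C ∪ ((B △ (E ∩ D)) ∩ ((C ∩ A) ∪ D)) = {4,6,7,10,13,14,16}
16 ∈ C ∪ ((B △ (E ∩ D)) ∩ ((C ∩ A) ∪ D)) but 16 ∉ C ∪ ((B △ (E ∩ D)) ∩ ((A ∩ C) ∩ D)), so they differ.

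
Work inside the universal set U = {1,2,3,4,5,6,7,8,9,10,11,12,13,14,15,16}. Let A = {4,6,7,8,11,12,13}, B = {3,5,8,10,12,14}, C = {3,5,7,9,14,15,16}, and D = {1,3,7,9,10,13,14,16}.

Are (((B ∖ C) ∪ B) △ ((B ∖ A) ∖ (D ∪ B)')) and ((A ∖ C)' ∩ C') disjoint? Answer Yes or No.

B ∖ C = {8,10,12}
(B ∖ C) ∪ B = {3,5,8,10,12,14}
B ∖ A = {3,5,10,14}
D ∪ B = {1,3,5,7,8,9,10,12,13,14,16}
(D ∪ B)' = {2,4,6,11,15}
(B ∖ A) ∖ (D ∪ B)' = {3,5,10,14}
((B ∖ C) ∪ B) △ ((B ∖ A) ∖ (D ∪ B)') = {8,12}
A ∖ C = {4,6,8,11,12,13}
(A ∖ C)' = {1,2,3,5,7,9,10,14,15,16}
C' = {1,2,4,6,8,10,11,12,13}
(A ∖ C)' ∩ C' = {1,2,10}
{8,12} and {1,2,10} share no elements.

Yes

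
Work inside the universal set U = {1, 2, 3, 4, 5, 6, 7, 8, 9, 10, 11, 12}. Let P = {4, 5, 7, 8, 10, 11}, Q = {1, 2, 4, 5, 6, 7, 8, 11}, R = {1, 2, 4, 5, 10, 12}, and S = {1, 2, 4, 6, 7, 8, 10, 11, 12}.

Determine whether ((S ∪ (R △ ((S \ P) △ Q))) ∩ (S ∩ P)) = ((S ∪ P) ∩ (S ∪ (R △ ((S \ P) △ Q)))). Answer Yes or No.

S \ P = {1, 2, 6, 12}
(S \ P) △ Q = {4, 5, 7, 8, 11, 12}
R △ ((S \ P) △ Q) = {1, 2, 7, 8, 10, 11}
S ∪ (R △ ((S \ P) △ Q)) = {1, 2, 4, 6, 7, 8, 10, 11, 12}
S ∩ P = {4, 7, 8, 10, 11}
(S ∪ (R △ ((S \ P) △ Q))) ∩ (S ∩ P) = {4, 7, 8, 10, 11}
S ∪ P = {1, 2, 4, 5, 6, 7, 8, 10, 11, 12}
(S ∪ P) ∩ (S ∪ (R △ ((S \ P) △ Q))) = {1, 2, 4, 6, 7, 8, 10, 11, 12}
1 ∈ (S ∪ P) ∩ (S ∪ (R △ ((S \ P) △ Q))) but 1 ∉ (S ∪ (R △ ((S \ P) △ Q))) ∩ (S ∩ P), so they differ.

No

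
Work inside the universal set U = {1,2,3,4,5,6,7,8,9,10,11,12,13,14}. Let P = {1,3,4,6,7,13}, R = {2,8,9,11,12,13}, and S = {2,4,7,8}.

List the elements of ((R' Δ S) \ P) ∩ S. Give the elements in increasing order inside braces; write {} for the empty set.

R' = {1,3,4,5,6,7,10,14}
R' Δ S = {1,2,3,5,6,8,10,14}
(R' Δ S) \ P = {2,5,8,10,14}
((R' Δ S) \ P) ∩ S = {2,8}

{2,8}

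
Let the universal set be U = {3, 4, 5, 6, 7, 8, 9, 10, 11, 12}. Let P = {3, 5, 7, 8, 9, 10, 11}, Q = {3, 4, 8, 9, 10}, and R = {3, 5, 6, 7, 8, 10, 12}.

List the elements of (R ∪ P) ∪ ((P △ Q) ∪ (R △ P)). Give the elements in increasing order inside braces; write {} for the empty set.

R ∪ P = {3, 5, 6, 7, 8, 9, 10, 11, 12}
P △ Q = {4, 5, 7, 11}
R △ P = {6, 9, 11, 12}
(P △ Q) ∪ (R △ P) = {4, 5, 6, 7, 9, 11, 12}
(R ∪ P) ∪ ((P △ Q) ∪ (R △ P)) = {3, 4, 5, 6, 7, 8, 9, 10, 11, 12}

{3, 4, 5, 6, 7, 8, 9, 10, 11, 12}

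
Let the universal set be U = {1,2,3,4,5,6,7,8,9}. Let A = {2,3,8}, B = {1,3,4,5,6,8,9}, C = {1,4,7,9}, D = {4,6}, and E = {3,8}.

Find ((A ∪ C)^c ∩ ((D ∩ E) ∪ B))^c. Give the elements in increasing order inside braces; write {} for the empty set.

A ∪ C = {1,2,3,4,7,8,9}
(A ∪ C)^c = {5,6}
D ∩ E = {}
(D ∩ E) ∪ B = {1,3,4,5,6,8,9}
(A ∪ C)^c ∩ ((D ∩ E) ∪ B) = {5,6}
((A ∪ C)^c ∩ ((D ∩ E) ∪ B))^c = {1,2,3,4,7,8,9}

{1,2,3,4,7,8,9}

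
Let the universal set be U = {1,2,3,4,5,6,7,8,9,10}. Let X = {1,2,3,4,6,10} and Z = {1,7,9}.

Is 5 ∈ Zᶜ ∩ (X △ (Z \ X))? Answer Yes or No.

5 ∉ Z, so 5 ∈ Zᶜ
5 ∉ Z and 5 ∉ X, so 5 ∉ Z \ X
5 ∉ X and 5 ∉ (Z \ X), so 5 ∉ X △ (Z \ X)
5 ∈ Zᶜ and 5 ∉ (X △ (Z \ X)), so 5 ∉ Zᶜ ∩ (X △ (Z \ X))

No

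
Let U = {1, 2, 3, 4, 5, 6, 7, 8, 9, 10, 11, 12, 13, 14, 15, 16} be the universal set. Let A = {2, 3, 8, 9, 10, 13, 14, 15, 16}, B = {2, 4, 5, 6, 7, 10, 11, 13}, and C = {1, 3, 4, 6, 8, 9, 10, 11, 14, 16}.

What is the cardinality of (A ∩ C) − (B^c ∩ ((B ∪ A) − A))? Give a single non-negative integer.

A ∩ C = {3, 8, 9, 10, 14, 16}
B^c = {1, 3, 8, 9, 12, 14, 15, 16}
B ∪ A = {2, 3, 4, 5, 6, 7, 8, 9, 10, 11, 13, 14, 15, 16}
(B ∪ A) − A = {4, 5, 6, 7, 11}
B^c ∩ ((B ∪ A) − A) = {}
(A ∩ C) − (B^c ∩ ((B ∪ A) − A)) = {3, 8, 9, 10, 14, 16}
|(A ∩ C) − (B^c ∩ ((B ∪ A) − A))| = 6

6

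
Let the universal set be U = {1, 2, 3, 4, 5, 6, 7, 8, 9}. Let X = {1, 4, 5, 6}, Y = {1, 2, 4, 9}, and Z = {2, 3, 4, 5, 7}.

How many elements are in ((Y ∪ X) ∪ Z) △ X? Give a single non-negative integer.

4

Y ∪ X = {1, 2, 4, 5, 6, 9}
(Y ∪ X) ∪ Z = {1, 2, 3, 4, 5, 6, 7, 9}
((Y ∪ X) ∪ Z) △ X = {2, 3, 7, 9}
|((Y ∪ X) ∪ Z) △ X| = 4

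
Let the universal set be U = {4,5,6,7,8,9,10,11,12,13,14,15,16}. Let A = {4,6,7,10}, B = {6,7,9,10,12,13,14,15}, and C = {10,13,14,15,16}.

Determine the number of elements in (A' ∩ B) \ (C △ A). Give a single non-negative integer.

A' = {5,8,9,11,12,13,14,15,16}
A' ∩ B = {9,12,13,14,15}
C △ A = {4,6,7,13,14,15,16}
(A' ∩ B) \ (C △ A) = {9,12}
|(A' ∩ B) \ (C △ A)| = 2

2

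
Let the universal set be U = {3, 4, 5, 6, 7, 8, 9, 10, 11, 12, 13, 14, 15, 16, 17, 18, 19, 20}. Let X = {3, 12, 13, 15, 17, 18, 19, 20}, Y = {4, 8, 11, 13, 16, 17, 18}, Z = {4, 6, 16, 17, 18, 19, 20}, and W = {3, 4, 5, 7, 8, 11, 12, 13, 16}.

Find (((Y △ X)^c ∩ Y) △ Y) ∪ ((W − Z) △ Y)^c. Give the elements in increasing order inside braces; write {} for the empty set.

{4, 6, 8, 9, 10, 11, 13, 14, 15, 16, 19, 20}

Y △ X = {3, 4, 8, 11, 12, 15, 16, 19, 20}
(Y △ X)^c = {5, 6, 7, 9, 10, 13, 14, 17, 18}
(Y △ X)^c ∩ Y = {13, 17, 18}
((Y △ X)^c ∩ Y) △ Y = {4, 8, 11, 16}
W − Z = {3, 5, 7, 8, 11, 12, 13}
(W − Z) △ Y = {3, 4, 5, 7, 12, 16, 17, 18}
((W − Z) △ Y)^c = {6, 8, 9, 10, 11, 13, 14, 15, 19, 20}
(((Y △ X)^c ∩ Y) △ Y) ∪ ((W − Z) △ Y)^c = {4, 6, 8, 9, 10, 11, 13, 14, 15, 16, 19, 20}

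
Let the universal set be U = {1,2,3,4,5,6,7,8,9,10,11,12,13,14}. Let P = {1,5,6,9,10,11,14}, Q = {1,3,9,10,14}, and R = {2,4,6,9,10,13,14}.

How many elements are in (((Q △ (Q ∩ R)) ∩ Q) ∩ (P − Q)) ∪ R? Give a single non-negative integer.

Q ∩ R = {9,10,14}
Q △ (Q ∩ R) = {1,3}
(Q △ (Q ∩ R)) ∩ Q = {1,3}
P − Q = {5,6,11}
((Q △ (Q ∩ R)) ∩ Q) ∩ (P − Q) = {}
(((Q △ (Q ∩ R)) ∩ Q) ∩ (P − Q)) ∪ R = {2,4,6,9,10,13,14}
|(((Q △ (Q ∩ R)) ∩ Q) ∩ (P − Q)) ∪ R| = 7

7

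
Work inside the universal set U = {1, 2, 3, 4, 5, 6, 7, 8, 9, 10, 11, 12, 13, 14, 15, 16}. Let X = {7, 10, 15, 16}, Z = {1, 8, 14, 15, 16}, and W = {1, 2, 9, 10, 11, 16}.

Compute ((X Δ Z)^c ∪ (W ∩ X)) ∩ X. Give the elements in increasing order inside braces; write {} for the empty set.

X Δ Z = {1, 7, 8, 10, 14}
(X Δ Z)^c = {2, 3, 4, 5, 6, 9, 11, 12, 13, 15, 16}
W ∩ X = {10, 16}
(X Δ Z)^c ∪ (W ∩ X) = {2, 3, 4, 5, 6, 9, 10, 11, 12, 13, 15, 16}
((X Δ Z)^c ∪ (W ∩ X)) ∩ X = {10, 15, 16}

{10, 15, 16}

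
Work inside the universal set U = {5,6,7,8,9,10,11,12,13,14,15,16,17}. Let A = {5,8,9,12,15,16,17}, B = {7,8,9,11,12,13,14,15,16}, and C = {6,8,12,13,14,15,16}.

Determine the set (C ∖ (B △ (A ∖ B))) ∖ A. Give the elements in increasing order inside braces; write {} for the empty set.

A ∖ B = {5,17}
B △ (A ∖ B) = {5,7,8,9,11,12,13,14,15,16,17}
C ∖ (B △ (A ∖ B)) = {6}
(C ∖ (B △ (A ∖ B))) ∖ A = {6}

{6}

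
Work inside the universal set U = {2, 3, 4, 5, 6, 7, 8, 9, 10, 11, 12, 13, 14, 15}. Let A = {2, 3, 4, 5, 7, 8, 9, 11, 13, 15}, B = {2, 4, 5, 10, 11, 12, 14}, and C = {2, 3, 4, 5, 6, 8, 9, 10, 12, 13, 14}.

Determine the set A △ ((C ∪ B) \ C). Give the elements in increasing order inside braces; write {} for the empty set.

C ∪ B = {2, 3, 4, 5, 6, 8, 9, 10, 11, 12, 13, 14}
(C ∪ B) \ C = {11}
A △ ((C ∪ B) \ C) = {2, 3, 4, 5, 7, 8, 9, 13, 15}

{2, 3, 4, 5, 7, 8, 9, 13, 15}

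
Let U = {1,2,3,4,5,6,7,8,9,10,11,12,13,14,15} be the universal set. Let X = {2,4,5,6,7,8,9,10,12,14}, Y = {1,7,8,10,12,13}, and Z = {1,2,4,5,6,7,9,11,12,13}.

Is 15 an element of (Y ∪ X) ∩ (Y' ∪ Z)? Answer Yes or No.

No

15 ∉ Y and 15 ∉ X, so 15 ∉ Y ∪ X
15 ∉ Y, so 15 ∈ Y'
15 ∈ Y' and 15 ∉ Z, so 15 ∈ Y' ∪ Z
15 ∉ (Y ∪ X) and 15 ∈ (Y' ∪ Z), so 15 ∉ (Y ∪ X) ∩ (Y' ∪ Z)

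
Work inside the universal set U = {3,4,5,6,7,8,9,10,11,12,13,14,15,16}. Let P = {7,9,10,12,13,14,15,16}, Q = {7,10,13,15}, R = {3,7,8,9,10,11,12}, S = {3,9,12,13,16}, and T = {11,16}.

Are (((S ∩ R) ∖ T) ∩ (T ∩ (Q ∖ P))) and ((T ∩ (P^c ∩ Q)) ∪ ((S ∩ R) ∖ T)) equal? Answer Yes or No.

S ∩ R = {3,9,12}
(S ∩ R) ∖ T = {3,9,12}
Q ∖ P = {}
T ∩ (Q ∖ P) = {}
((S ∩ R) ∖ T) ∩ (T ∩ (Q ∖ P)) = {}
P^c = {3,4,5,6,8,11}
P^c ∩ Q = {}
T ∩ (P^c ∩ Q) = {}
(T ∩ (P^c ∩ Q)) ∪ ((S ∩ R) ∖ T) = {3,9,12}
3 ∈ (T ∩ (P^c ∩ Q)) ∪ ((S ∩ R) ∖ T) but 3 ∉ ((S ∩ R) ∖ T) ∩ (T ∩ (Q ∖ P)), so they differ.

No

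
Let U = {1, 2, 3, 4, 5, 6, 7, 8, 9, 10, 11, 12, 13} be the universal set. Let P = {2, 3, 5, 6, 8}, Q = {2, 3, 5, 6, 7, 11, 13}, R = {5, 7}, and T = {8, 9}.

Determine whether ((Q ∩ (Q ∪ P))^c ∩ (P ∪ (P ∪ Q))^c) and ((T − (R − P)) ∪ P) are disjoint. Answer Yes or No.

Q ∪ P = {2, 3, 5, 6, 7, 8, 11, 13}
Q ∩ (Q ∪ P) = {2, 3, 5, 6, 7, 11, 13}
(Q ∩ (Q ∪ P))^c = {1, 4, 8, 9, 10, 12}
P ∪ Q = {2, 3, 5, 6, 7, 8, 11, 13}
P ∪ (P ∪ Q) = {2, 3, 5, 6, 7, 8, 11, 13}
(P ∪ (P ∪ Q))^c = {1, 4, 9, 10, 12}
(Q ∩ (Q ∪ P))^c ∩ (P ∪ (P ∪ Q))^c = {1, 4, 9, 10, 12}
R − P = {7}
T − (R − P) = {8, 9}
(T − (R − P)) ∪ P = {2, 3, 5, 6, 8, 9}
9 lies in both, so they are not disjoint.

No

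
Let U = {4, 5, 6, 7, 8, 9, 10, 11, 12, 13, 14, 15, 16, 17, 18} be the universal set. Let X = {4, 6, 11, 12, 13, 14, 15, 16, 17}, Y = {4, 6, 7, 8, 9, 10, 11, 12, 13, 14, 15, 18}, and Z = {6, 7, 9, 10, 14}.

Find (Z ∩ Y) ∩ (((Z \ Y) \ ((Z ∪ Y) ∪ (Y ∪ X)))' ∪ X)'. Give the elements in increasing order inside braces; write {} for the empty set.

Z ∩ Y = {6, 7, 9, 10, 14}
Z \ Y = {}
Z ∪ Y = {4, 6, 7, 8, 9, 10, 11, 12, 13, 14, 15, 18}
Y ∪ X = {4, 6, 7, 8, 9, 10, 11, 12, 13, 14, 15, 16, 17, 18}
(Z ∪ Y) ∪ (Y ∪ X) = {4, 6, 7, 8, 9, 10, 11, 12, 13, 14, 15, 16, 17, 18}
(Z \ Y) \ ((Z ∪ Y) ∪ (Y ∪ X)) = {}
((Z \ Y) \ ((Z ∪ Y) ∪ (Y ∪ X)))' = {4, 5, 6, 7, 8, 9, 10, 11, 12, 13, 14, 15, 16, 17, 18}
((Z \ Y) \ ((Z ∪ Y) ∪ (Y ∪ X)))' ∪ X = {4, 5, 6, 7, 8, 9, 10, 11, 12, 13, 14, 15, 16, 17, 18}
(((Z \ Y) \ ((Z ∪ Y) ∪ (Y ∪ X)))' ∪ X)' = {}
(Z ∩ Y) ∩ (((Z \ Y) \ ((Z ∪ Y) ∪ (Y ∪ X)))' ∪ X)' = {}

{}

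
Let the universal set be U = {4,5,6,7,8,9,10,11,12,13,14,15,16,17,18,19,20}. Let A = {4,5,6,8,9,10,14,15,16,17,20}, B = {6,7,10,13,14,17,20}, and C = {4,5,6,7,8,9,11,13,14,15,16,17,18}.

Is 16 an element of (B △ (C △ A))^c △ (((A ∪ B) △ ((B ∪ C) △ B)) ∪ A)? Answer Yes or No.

16 ∈ C and 16 ∈ A, so 16 ∉ C △ A
16 ∉ B and 16 ∉ (C △ A), so 16 ∉ B △ (C △ A)
16 ∈ (B △ (C △ A))^c since 16 ∉ (B △ (C △ A))
16 ∈ A and 16 ∉ B, so 16 ∈ A ∪ B
16 ∉ B and 16 ∈ C, so 16 ∈ B ∪ C
16 ∈ (B ∪ C) and 16 ∉ B, so 16 ∈ (B ∪ C) △ B
16 ∈ (A ∪ B) and 16 ∈ ((B ∪ C) △ B), so 16 ∉ (A ∪ B) △ ((B ∪ C) △ B)
16 ∉ ((A ∪ B) △ ((B ∪ C) △ B)) and 16 ∈ A, so 16 ∈ ((A ∪ B) △ ((B ∪ C) △ B)) ∪ A
16 ∈ (B △ (C △ A))^c and 16 ∈ (((A ∪ B) △ ((B ∪ C) △ B)) ∪ A), so 16 ∉ (B △ (C △ A))^c △ (((A ∪ B) △ ((B ∪ C) △ B)) ∪ A)

No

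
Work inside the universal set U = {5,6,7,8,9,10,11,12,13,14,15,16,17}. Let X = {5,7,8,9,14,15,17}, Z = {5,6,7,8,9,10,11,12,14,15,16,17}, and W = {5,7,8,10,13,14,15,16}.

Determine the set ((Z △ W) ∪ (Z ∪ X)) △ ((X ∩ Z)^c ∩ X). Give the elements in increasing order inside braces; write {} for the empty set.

Z △ W = {6,9,11,12,13,17}
Z ∪ X = {5,6,7,8,9,10,11,12,14,15,16,17}
(Z △ W) ∪ (Z ∪ X) = {5,6,7,8,9,10,11,12,13,14,15,16,17}
X ∩ Z = {5,7,8,9,14,15,17}
(X ∩ Z)^c = {6,10,11,12,13,16}
(X ∩ Z)^c ∩ X = {}
((Z △ W) ∪ (Z ∪ X)) △ ((X ∩ Z)^c ∩ X) = {5,6,7,8,9,10,11,12,13,14,15,16,17}

{5,6,7,8,9,10,11,12,13,14,15,16,17}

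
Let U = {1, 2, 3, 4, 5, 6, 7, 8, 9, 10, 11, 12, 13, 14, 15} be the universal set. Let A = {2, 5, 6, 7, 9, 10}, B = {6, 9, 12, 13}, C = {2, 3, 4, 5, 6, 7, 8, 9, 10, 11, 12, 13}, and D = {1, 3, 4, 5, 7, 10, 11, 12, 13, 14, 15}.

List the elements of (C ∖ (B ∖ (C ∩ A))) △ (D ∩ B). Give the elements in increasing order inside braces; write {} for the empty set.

{2, 3, 4, 5, 6, 7, 8, 9, 10, 11, 12, 13}

C ∩ A = {2, 5, 6, 7, 9, 10}
B ∖ (C ∩ A) = {12, 13}
C ∖ (B ∖ (C ∩ A)) = {2, 3, 4, 5, 6, 7, 8, 9, 10, 11}
D ∩ B = {12, 13}
(C ∖ (B ∖ (C ∩ A))) △ (D ∩ B) = {2, 3, 4, 5, 6, 7, 8, 9, 10, 11, 12, 13}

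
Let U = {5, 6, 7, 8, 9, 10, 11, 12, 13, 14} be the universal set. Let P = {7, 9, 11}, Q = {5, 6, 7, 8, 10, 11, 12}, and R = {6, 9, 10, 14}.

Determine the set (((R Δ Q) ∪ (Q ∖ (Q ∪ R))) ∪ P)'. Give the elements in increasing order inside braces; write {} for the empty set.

R Δ Q = {5, 7, 8, 9, 11, 12, 14}
Q ∪ R = {5, 6, 7, 8, 9, 10, 11, 12, 14}
Q ∖ (Q ∪ R) = {}
(R Δ Q) ∪ (Q ∖ (Q ∪ R)) = {5, 7, 8, 9, 11, 12, 14}
((R Δ Q) ∪ (Q ∖ (Q ∪ R))) ∪ P = {5, 7, 8, 9, 11, 12, 14}
(((R Δ Q) ∪ (Q ∖ (Q ∪ R))) ∪ P)' = {6, 10, 13}

{6, 10, 13}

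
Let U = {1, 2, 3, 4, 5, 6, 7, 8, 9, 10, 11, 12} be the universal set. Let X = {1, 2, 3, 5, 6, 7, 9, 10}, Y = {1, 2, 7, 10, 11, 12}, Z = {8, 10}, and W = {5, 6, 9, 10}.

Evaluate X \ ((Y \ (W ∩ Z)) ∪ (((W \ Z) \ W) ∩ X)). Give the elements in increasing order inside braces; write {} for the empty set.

W ∩ Z = {10}
Y \ (W ∩ Z) = {1, 2, 7, 11, 12}
W \ Z = {5, 6, 9}
(W \ Z) \ W = {}
((W \ Z) \ W) ∩ X = {}
(Y \ (W ∩ Z)) ∪ (((W \ Z) \ W) ∩ X) = {1, 2, 7, 11, 12}
X \ ((Y \ (W ∩ Z)) ∪ (((W \ Z) \ W) ∩ X)) = {3, 5, 6, 9, 10}

{3, 5, 6, 9, 10}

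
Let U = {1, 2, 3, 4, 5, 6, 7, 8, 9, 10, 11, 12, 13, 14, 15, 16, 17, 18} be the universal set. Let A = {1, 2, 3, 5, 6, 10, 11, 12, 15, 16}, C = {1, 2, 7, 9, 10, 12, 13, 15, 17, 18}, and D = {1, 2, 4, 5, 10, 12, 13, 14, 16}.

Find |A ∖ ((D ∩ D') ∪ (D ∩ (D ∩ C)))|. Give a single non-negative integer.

D' = {3, 6, 7, 8, 9, 11, 15, 17, 18}
D ∩ D' = {}
D ∩ C = {1, 2, 10, 12, 13}
D ∩ (D ∩ C) = {1, 2, 10, 12, 13}
(D ∩ D') ∪ (D ∩ (D ∩ C)) = {1, 2, 10, 12, 13}
A ∖ ((D ∩ D') ∪ (D ∩ (D ∩ C))) = {3, 5, 6, 11, 15, 16}
|A ∖ ((D ∩ D') ∪ (D ∩ (D ∩ C)))| = 6

6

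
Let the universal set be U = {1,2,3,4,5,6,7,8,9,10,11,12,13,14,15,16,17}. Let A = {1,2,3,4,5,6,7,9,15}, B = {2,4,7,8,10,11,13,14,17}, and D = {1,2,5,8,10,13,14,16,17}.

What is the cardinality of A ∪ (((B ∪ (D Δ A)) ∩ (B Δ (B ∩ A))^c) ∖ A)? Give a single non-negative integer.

10

D Δ A = {3,4,6,7,8,9,10,13,14,15,16,17}
B ∪ (D Δ A) = {2,3,4,6,7,8,9,10,11,13,14,15,16,17}
B ∩ A = {2,4,7}
B Δ (B ∩ A) = {8,10,11,13,14,17}
(B Δ (B ∩ A))^c = {1,2,3,4,5,6,7,9,12,15,16}
(B ∪ (D Δ A)) ∩ (B Δ (B ∩ A))^c = {2,3,4,6,7,9,15,16}
((B ∪ (D Δ A)) ∩ (B Δ (B ∩ A))^c) ∖ A = {16}
A ∪ (((B ∪ (D Δ A)) ∩ (B Δ (B ∩ A))^c) ∖ A) = {1,2,3,4,5,6,7,9,15,16}
|A ∪ (((B ∪ (D Δ A)) ∩ (B Δ (B ∩ A))^c) ∖ A)| = 10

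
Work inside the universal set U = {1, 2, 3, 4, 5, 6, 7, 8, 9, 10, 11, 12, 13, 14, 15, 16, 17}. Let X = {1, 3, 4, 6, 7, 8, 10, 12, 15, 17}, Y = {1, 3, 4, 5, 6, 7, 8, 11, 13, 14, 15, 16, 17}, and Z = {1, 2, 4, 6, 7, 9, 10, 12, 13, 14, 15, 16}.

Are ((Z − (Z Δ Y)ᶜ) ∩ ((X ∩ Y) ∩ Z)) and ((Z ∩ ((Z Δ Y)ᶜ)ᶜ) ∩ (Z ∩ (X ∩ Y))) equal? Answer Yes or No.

Z Δ Y = {2, 3, 5, 8, 9, 10, 11, 12, 17}
(Z Δ Y)ᶜ = {1, 4, 6, 7, 13, 14, 15, 16}
Z − (Z Δ Y)ᶜ = {2, 9, 10, 12}
X ∩ Y = {1, 3, 4, 6, 7, 8, 15, 17}
(X ∩ Y) ∩ Z = {1, 4, 6, 7, 15}
(Z − (Z Δ Y)ᶜ) ∩ ((X ∩ Y) ∩ Z) = {}
((Z Δ Y)ᶜ)ᶜ = {2, 3, 5, 8, 9, 10, 11, 12, 17}
Z ∩ ((Z Δ Y)ᶜ)ᶜ = {2, 9, 10, 12}
Z ∩ (X ∩ Y) = {1, 4, 6, 7, 15}
(Z ∩ ((Z Δ Y)ᶜ)ᶜ) ∩ (Z ∩ (X ∩ Y)) = {}
Both equal {}, so (Z − (Z Δ Y)ᶜ) ∩ ((X ∩ Y) ∩ Z) = (Z ∩ ((Z Δ Y)ᶜ)ᶜ) ∩ (Z ∩ (X ∩ Y)).

Yes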